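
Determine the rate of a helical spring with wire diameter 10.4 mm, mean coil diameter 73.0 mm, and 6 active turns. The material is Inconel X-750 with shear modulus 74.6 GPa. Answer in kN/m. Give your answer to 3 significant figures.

k = Gd⁴/(8D³N_a) = (74.6×10³ × 10.4⁴) / (8 × 73.0³ × 6)
  = 8.72714e+08 / 1.86728e+07 = 46.737 N/mm

46.7 kN/m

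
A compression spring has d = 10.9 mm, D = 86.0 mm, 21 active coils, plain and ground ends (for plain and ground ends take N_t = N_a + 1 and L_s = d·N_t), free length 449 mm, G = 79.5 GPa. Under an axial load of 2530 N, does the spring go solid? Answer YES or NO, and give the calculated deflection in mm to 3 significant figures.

k = Gd⁴/(8D³N_a) = (79.5×10³)(10.9⁴)/(8·86.0³·21) = 10.502 N/mm
N_t = 22; L_s = 10.9·22 = 239.8 mm; δ_solid = L₀ − L_s = 449 − 239.8 = 209.2 mm
δ = F/k = 2530/10.502 = 240.91 mm
δ ≥ δ_solid → spring goes solid

YES, δ = 241 mm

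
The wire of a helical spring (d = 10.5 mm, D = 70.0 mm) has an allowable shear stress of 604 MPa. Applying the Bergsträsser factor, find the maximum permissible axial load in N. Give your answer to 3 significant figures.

C = D/d = 70.0/10.5 = 6.6667
K_B = (4C+2)/(4C−3) = 28.667/23.667 = 1.2113
τ_max = K·8FD/(πd³) → F_max = τ_allow·πd³/(8DK)
F_max = 604·π·10.5³/(8·70.0·1.2113) = 2.1966e+06/678.31 = 3238.4 N

3240 N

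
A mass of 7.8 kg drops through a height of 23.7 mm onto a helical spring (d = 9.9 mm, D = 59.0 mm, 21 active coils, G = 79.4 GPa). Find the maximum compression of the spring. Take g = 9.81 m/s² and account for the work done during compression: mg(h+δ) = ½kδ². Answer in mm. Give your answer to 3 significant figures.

k = Gd⁴/(8D³N_a) = (79.4×10³)(9.9⁴)/(8·59.0³·21) = 22.105 N/mm
W = mg = 7.8 × 9.81 = 76.518 N
½kδ² − Wδ − Wh = 0 → δ = (W + √(W² + 2kWh))/k
δ = (76.518 + √(5855 + 80174.8))/22.105 = (76.518 + 293.31)/22.105 = 16.73 mm

16.7 mm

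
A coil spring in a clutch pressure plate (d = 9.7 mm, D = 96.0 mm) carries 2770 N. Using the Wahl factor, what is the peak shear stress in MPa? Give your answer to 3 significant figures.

851 MPa

Spring index C = D/d = 96.0/9.7 = 9.8969
K_W = (4C−1)/(4C−4) + 0.615/C = 38.588/35.588 + 0.0621 = 1.1464
τ₀ = 8FD/(πd³) = 8·2770·96.0/(π·9.7³) = 2.12736e+06/2867.2 = 741.95 MPa
τ_max = K·τ₀ = 1.1464 × 741.95 = 850.6 MPa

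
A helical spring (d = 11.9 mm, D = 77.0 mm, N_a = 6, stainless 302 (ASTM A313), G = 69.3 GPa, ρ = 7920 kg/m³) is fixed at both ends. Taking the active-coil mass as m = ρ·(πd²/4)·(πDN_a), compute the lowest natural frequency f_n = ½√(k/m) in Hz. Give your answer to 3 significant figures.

k = Gd⁴/(8D³N_a) = (69.3×10³)(11.9⁴)/(8·77.0³·6) = 63.417 N/mm = 63417 N/m
Wire length L = πDN_a = π·77.0·6 = 1451.4 mm
m = ρ·(πd²/4)·L = 7920 × 111.22×10⁻⁶ m² × 1.4514 m = 1.2785 kg
f_n = ½√(k/m) = 0.5·√(63417/1.2785) = 0.5·√(49603) = 111.36 Hz

111 Hz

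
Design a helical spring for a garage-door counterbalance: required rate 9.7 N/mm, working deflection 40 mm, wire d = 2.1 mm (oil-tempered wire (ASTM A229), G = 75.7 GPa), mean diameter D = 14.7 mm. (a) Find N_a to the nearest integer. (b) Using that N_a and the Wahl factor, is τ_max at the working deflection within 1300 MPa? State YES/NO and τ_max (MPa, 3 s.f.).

(a) 6 coils; (b) NO, τ_max = 1890 MPa

N_a = Gd⁴/(8D³k) = (75.7×10³)(2.1⁴)/(8·14.7³·9.7) = 5.973 → N_a = 6
Actual rate k = Gd⁴/(8D³·6) = 9.6556 N/mm
Working load F = kδ = 9.6556·40 = 386.22 N
C = 14.7/2.1 = 7.0000; K_W = (4C−1)/(4C−4)+0.615/C = 1.2129
τ_max = K_W·8FD/(πd³) = 1.2129·1561.1 = 1893.4 MPa
τ_max > 1300 MPa → exceeds allowable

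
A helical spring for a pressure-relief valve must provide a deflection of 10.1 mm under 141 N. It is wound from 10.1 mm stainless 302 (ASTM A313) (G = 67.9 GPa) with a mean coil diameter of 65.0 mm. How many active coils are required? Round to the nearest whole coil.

Required rate k = F/δ = 141/10.1 = 13.96 N/mm
N_a = Gd⁴/(8D³k) = (67.9×10³ × 10.1⁴)/(8 × 65.0³ × 13.96)
    = 7.0657e+08 / 3.0671e+07 = 23.04 → 23 coils

23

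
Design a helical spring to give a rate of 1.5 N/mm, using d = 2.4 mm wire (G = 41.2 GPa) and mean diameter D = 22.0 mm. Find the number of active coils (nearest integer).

N_a = Gd⁴/(8D³k) = (41.2×10³ × 2.4⁴)/(8 × 22.0³ × 1.5)
    = 1.36692e+06 / 127776 = 10.7 → 11 coils

11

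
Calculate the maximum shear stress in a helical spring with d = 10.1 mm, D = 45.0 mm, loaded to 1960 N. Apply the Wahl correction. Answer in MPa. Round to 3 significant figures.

Spring index C = D/d = 45.0/10.1 = 4.4554
K_W = (4C−1)/(4C−4) + 0.615/C = 16.822/13.822 + 0.1380 = 1.3551
τ₀ = 8FD/(πd³) = 8·1960·45.0/(π·10.1³) = 705600/3236.8 = 217.99 MPa
τ_max = K·τ₀ = 1.3551 × 217.99 = 295.4 MPa

295 MPa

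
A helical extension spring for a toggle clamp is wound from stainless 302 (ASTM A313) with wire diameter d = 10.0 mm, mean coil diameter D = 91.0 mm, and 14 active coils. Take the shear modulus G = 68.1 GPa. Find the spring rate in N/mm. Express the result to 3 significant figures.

k = Gd⁴/(8D³N_a) = (68.1×10³ × 10.0⁴) / (8 × 91.0³ × 14)
  = 6.81e+08 / 8.44e+07 = 8.0687 N/mm

8.07 N/mm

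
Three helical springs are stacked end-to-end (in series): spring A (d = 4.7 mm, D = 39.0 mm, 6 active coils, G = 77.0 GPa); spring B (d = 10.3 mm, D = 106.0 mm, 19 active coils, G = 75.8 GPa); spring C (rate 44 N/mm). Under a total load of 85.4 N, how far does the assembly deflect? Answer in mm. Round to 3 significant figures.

26.5 mm

k_A = Gd⁴/(8D³N_a) = (77.0×10³)(4.7⁴)/(8·39.0³·6) = 13.196 N/mm
k_B = Gd⁴/(8D³N_a) = (75.8×10³)(10.3⁴)/(8·106.0³·19) = 4.7126 N/mm
Series: 1/k_eq = 1/13.196 + 1/4.7126 + 1/44 = 0.31071; k_eq = 3.2185 N/mm
δ = F/k_eq = 85.4/3.2185 = 26.534 mm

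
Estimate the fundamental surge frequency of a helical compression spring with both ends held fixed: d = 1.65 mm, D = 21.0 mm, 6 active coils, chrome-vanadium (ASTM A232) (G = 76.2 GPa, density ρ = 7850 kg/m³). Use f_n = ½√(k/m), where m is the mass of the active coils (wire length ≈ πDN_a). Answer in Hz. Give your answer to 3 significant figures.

219 Hz

k = Gd⁴/(8D³N_a) = (76.2×10³)(1.65⁴)/(8·21.0³·6) = 1.2705 N/mm = 1270.5 N/m
Wire length L = πDN_a = π·21.0·6 = 395.84 mm
m = ρ·(πd²/4)·L = 7850 × 2.1382×10⁻⁶ m² × 0.39584 m = 0.0066443 kg
f_n = ½√(k/m) = 0.5·√(1270.5/0.0066443) = 0.5·√(1.9122e+05) = 218.65 Hz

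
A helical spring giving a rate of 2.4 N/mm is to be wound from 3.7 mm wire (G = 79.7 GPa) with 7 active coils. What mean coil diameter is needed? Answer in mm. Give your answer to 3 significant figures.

48.1 mm

D = (Gd⁴/(8N_a·k))^(1/3) = (79.7×10³·3.7⁴/(8·7·2.4))^(1/3)
  = (111139)^(1/3) = 48.0790 mm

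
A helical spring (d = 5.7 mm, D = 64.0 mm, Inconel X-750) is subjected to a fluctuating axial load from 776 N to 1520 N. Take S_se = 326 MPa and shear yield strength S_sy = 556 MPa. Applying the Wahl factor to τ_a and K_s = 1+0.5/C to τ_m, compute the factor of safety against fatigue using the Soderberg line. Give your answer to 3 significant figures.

C = D/d = 64.0/5.7 = 11.2281; K_W = (4C−1)/(4C−4)+0.615/C = 1.1281; K_s = 1+0.5/C = 1.0445
F_a = (F_max−F_min)/2 = 372 N; F_m = (F_max+F_min)/2 = 1148 N
τ_a = K_W·8F_aD/(πd³) = 1.1281 × 327.37 = 369.31 MPa
τ_m = K_s·8F_mD/(πd³) = 1.0445 × 1010.3 = 1055.3 MPa
Soderberg: 1/n_f = τ_a/S_se + τ_m/S_sy = 369.31/326 + 1055.3/556 = 1.13284 + 1.89795 = 3.0308
n_f = 1/3.0308 = 0.3299

0.330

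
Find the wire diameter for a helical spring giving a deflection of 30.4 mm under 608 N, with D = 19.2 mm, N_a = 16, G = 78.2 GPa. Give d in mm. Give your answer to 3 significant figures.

Required rate k = F/δ = 608/30.4 = 20 N/mm
d = (8D³N_a·k / G)^(1/4) = (8·19.2³·16·20 / (78.2×10³))^0.25
  = (231.71)^0.25 = 3.9015 mm

3.90 mm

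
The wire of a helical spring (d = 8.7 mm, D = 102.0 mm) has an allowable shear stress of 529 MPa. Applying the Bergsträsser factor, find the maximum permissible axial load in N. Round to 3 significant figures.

1200 N

C = D/d = 102.0/8.7 = 11.7241
K_B = (4C+2)/(4C−3) = 48.897/43.897 = 1.1139
τ_max = K·8FD/(πd³) → F_max = τ_allow·πd³/(8DK)
F_max = 529·π·8.7³/(8·102.0·1.1139) = 1.0944e+06/908.95 = 1204 N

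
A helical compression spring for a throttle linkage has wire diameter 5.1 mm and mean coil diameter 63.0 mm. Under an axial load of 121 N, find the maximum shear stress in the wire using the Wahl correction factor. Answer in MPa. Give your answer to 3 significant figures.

Spring index C = D/d = 63.0/5.1 = 12.3529
K_W = (4C−1)/(4C−4) + 0.615/C = 48.412/45.412 + 0.0498 = 1.1158
τ₀ = 8FD/(πd³) = 8·121·63.0/(π·5.1³) = 60984/416.74 = 146.34 MPa
τ_max = K·τ₀ = 1.1158 × 146.34 = 163.29 MPa

163 MPa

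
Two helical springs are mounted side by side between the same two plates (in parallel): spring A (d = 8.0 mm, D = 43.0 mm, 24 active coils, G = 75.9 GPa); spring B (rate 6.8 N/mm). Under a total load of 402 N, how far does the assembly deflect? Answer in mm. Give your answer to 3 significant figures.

k_A = Gd⁴/(8D³N_a) = (75.9×10³)(8.0⁴)/(8·43.0³·24) = 20.366 N/mm
Parallel: k_eq = 20.366 + 6.8 = 27.166 N/mm
δ = F/k_eq = 402/27.166 = 14.798 mm

14.8 mm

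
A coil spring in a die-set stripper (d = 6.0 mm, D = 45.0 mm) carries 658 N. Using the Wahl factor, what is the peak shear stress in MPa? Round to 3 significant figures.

418 MPa

Spring index C = D/d = 45.0/6.0 = 7.5000
K_W = (4C−1)/(4C−4) + 0.615/C = 29.000/26.000 + 0.0820 = 1.1974
τ₀ = 8FD/(πd³) = 8·658·45.0/(π·6.0³) = 236880/678.58 = 349.08 MPa
τ_max = K·τ₀ = 1.1974 × 349.08 = 417.98 MPa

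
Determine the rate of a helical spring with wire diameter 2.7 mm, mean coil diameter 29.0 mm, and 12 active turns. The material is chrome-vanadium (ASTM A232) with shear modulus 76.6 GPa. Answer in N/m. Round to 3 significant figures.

k = Gd⁴/(8D³N_a) = (76.6×10³ × 2.7⁴) / (8 × 29.0³ × 12)
  = 4.07084e+06 / 2.34134e+06 = 1.7387 N/mm = 1738.7 N/m

1740 N/m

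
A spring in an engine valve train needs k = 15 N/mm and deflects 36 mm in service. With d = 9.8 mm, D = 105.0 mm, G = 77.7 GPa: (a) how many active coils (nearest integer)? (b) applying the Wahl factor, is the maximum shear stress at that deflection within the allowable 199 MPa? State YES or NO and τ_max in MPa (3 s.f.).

(a) 5 coils; (b) YES, τ_max = 180 MPa

N_a = Gd⁴/(8D³k) = (77.7×10³)(9.8⁴)/(8·105.0³·15) = 5.159 → N_a = 5
Actual rate k = Gd⁴/(8D³·5) = 15.477 N/mm
Working load F = kδ = 15.477·36 = 557.19 N
C = 105.0/9.8 = 10.7143; K_W = (4C−1)/(4C−4)+0.615/C = 1.1346
τ_max = K_W·8FD/(πd³) = 1.1346·158.29 = 179.6 MPa
τ_max ≤ 199 MPa → acceptable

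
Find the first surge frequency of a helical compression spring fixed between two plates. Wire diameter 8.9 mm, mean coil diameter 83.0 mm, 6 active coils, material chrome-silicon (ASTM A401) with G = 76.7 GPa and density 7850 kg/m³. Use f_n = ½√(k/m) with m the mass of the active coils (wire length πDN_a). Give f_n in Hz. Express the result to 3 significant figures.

75.7 Hz

k = Gd⁴/(8D³N_a) = (76.7×10³)(8.9⁴)/(8·83.0³·6) = 17.534 N/mm = 17534 N/m
Wire length L = πDN_a = π·83.0·6 = 1564.5 mm
m = ρ·(πd²/4)·L = 7850 × 62.211×10⁻⁶ m² × 1.5645 m = 0.76404 kg
f_n = ½√(k/m) = 0.5·√(17534/0.76404) = 0.5·√(22949) = 75.744 Hz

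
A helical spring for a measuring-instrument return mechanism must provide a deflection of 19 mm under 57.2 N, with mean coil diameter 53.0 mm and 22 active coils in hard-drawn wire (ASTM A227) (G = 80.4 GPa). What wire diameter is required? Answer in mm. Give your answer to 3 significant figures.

5.60 mm

Required rate k = F/δ = 57.2/19 = 3.0105 N/mm
d = (8D³N_a·k / G)^(1/4) = (8·53.0³·22·3.0105 / (80.4×10³))^0.25
  = (981.13)^0.25 = 5.5967 mm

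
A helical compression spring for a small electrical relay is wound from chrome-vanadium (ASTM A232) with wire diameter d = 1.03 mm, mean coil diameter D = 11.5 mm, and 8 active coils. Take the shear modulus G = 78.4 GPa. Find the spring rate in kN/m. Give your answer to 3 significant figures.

k = Gd⁴/(8D³N_a) = (78.4×10³ × 1.03⁴) / (8 × 11.5³ × 8)
  = 88239.9 / 97336 = 0.90655 N/mm

0.907 kN/m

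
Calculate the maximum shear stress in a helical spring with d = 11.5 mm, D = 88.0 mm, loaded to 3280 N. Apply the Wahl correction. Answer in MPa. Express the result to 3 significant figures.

Spring index C = D/d = 88.0/11.5 = 7.6522
K_W = (4C−1)/(4C−4) + 0.615/C = 29.609/26.609 + 0.0804 = 1.1931
τ₀ = 8FD/(πd³) = 8·3280·88.0/(π·11.5³) = 2.30912e+06/4778 = 483.28 MPa
τ_max = K·τ₀ = 1.1931 × 483.28 = 576.61 MPa

577 MPa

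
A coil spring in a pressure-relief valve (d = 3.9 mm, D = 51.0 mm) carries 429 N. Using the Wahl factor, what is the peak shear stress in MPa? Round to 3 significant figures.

1040 MPa

Spring index C = D/d = 51.0/3.9 = 13.0769
K_W = (4C−1)/(4C−4) + 0.615/C = 51.308/48.308 + 0.0470 = 1.1091
τ₀ = 8FD/(πd³) = 8·429·51.0/(π·3.9³) = 175032/186.36 = 939.23 MPa
τ_max = K·τ₀ = 1.1091 × 939.23 = 1041.7 MPa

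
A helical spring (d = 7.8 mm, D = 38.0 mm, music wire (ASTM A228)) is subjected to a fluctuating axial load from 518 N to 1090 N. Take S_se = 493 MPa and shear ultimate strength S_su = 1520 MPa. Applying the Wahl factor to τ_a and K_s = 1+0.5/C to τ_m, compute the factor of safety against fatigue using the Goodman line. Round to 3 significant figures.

3.64

C = D/d = 38.0/7.8 = 4.8718; K_W = (4C−1)/(4C−4)+0.615/C = 1.3199; K_s = 1+0.5/C = 1.1026
F_a = (F_max−F_min)/2 = 286 N; F_m = (F_max+F_min)/2 = 804 N
τ_a = K_W·8F_aD/(πd³) = 1.3199 × 58.318 = 76.977 MPa
τ_m = K_s·8F_mD/(πd³) = 1.1026 × 163.94 = 180.77 MPa
Goodman: 1/n_f = τ_a/S_se + τ_m/S_su = 76.977/493 + 180.77/1520 = 0.15614 + 0.11893 = 0.27507
n_f = 1/0.27507 = 3.635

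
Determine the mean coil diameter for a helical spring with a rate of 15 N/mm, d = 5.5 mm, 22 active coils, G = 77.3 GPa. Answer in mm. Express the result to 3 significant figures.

29.9 mm

D = (Gd⁴/(8N_a·k))^(1/3) = (77.3×10³·5.5⁴/(8·22·15))^(1/3)
  = (26793.3)^(1/3) = 29.9233 mm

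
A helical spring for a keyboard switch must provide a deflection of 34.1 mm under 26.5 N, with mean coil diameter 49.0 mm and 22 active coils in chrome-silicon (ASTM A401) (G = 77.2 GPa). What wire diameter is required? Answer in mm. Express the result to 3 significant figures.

Required rate k = F/δ = 26.5/34.1 = 0.77713 N/mm
d = (8D³N_a·k / G)^(1/4) = (8·49.0³·22·0.77713 / (77.2×10³))^0.25
  = (208.44)^0.25 = 3.7997 mm

3.80 mm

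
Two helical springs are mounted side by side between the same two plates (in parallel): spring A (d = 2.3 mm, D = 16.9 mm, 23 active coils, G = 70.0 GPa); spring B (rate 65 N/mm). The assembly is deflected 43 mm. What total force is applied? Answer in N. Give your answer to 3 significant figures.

k_A = Gd⁴/(8D³N_a) = (70.0×10³)(2.3⁴)/(8·16.9³·23) = 2.2056 N/mm
Parallel: k_eq = 2.2056 + 65 = 67.206 N/mm
F = k_eq·δ = 67.206·43 = 2889.8 N

2890 N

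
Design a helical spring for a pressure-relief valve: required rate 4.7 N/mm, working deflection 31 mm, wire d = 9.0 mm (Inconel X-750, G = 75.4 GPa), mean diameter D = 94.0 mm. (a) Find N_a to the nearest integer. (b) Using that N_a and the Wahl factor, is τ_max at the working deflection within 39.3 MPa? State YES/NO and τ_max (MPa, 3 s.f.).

N_a = Gd⁴/(8D³k) = (75.4×10³)(9.0⁴)/(8·94.0³·4.7) = 15.84 → N_a = 16
Actual rate k = Gd⁴/(8D³·16) = 4.6532 N/mm
Working load F = kδ = 4.6532·31 = 144.25 N
C = 94.0/9.0 = 10.4444; K_W = (4C−1)/(4C−4)+0.615/C = 1.1383
τ_max = K_W·8FD/(πd³) = 1.1383·47.364 = 53.914 MPa
τ_max > 39.3 MPa → exceeds allowable

(a) 16 coils; (b) NO, τ_max = 53.9 MPa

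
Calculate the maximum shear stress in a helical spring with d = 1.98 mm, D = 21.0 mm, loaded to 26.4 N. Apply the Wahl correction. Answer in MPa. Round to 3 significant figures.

Spring index C = D/d = 21.0/1.98 = 10.6061
K_W = (4C−1)/(4C−4) + 0.615/C = 41.424/38.424 + 0.0580 = 1.1361
τ₀ = 8FD/(πd³) = 8·26.4·21.0/(π·1.98³) = 4435.2/24.386 = 181.87 MPa
τ_max = K·τ₀ = 1.1361 × 181.87 = 206.62 MPa

207 MPa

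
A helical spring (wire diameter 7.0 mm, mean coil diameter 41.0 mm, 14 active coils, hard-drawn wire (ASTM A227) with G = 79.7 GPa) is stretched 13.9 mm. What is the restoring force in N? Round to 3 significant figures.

345 N

k = Gd⁴/(8D³N_a) = (79.7×10³)(7.0⁴)/(8·41.0³·14) = 24.79 N/mm
F = k·δ = 24.79 × 13.9 = 344.58 N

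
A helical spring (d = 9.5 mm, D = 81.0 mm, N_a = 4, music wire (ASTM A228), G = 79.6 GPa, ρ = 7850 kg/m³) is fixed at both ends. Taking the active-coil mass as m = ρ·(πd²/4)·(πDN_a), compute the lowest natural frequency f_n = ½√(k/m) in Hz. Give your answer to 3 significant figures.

k = Gd⁴/(8D³N_a) = (79.6×10³)(9.5⁴)/(8·81.0³·4) = 38.124 N/mm = 38124 N/m
Wire length L = πDN_a = π·81.0·4 = 1017.9 mm
m = ρ·(πd²/4)·L = 7850 × 70.882×10⁻⁶ m² × 1.0179 m = 0.56637 kg
f_n = ½√(k/m) = 0.5·√(38124/0.56637) = 0.5·√(67313) = 129.72 Hz

130 Hz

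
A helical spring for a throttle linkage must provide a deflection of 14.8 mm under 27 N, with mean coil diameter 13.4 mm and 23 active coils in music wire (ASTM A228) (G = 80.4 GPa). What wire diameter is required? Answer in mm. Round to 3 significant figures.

1.78 mm

Required rate k = F/δ = 27/14.8 = 1.8243 N/mm
d = (8D³N_a·k / G)^(1/4) = (8·13.4³·23·1.8243 / (80.4×10³))^0.25
  = (10.046)^0.25 = 1.7803 mm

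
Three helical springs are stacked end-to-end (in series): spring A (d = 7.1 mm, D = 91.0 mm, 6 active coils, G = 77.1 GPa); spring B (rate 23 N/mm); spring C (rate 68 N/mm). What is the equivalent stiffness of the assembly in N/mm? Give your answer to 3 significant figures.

k_A = Gd⁴/(8D³N_a) = (77.1×10³)(7.1⁴)/(8·91.0³·6) = 5.4165 N/mm
Series: 1/k_eq = 1/5.4165 + 1/23 + 1/68 = 0.2428; k_eq = 4.1186 N/mm

4.12 N/mm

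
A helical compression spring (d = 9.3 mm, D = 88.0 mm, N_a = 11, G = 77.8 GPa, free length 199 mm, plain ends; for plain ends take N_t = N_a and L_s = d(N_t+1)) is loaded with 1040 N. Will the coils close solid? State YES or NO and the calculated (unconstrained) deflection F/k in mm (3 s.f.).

YES, δ = 107 mm

k = Gd⁴/(8D³N_a) = (77.8×10³)(9.3⁴)/(8·88.0³·11) = 9.7047 N/mm
N_t = 11; L_s = 9.3·12 = 111.6 mm; δ_solid = L₀ − L_s = 199 − 111.6 = 87.4 mm
δ = F/k = 1040/9.7047 = 107.16 mm
δ ≥ δ_solid → spring goes solid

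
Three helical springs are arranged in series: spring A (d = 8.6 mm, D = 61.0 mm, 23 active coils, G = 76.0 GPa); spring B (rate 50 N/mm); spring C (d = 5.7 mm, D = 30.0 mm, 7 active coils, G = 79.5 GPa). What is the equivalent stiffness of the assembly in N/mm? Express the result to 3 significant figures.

7.22 N/mm

k_A = Gd⁴/(8D³N_a) = (76.0×10³)(8.6⁴)/(8·61.0³·23) = 9.9541 N/mm
k_C = Gd⁴/(8D³N_a) = (79.5×10³)(5.7⁴)/(8·30.0³·7) = 55.503 N/mm
Series: 1/k_eq = 1/9.9541 + 1/50 + 1/55.503 = 0.13848; k_eq = 7.2213 N/mm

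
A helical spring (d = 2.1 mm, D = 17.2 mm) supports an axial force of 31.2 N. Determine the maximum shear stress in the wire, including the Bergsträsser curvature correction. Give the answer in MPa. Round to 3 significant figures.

Spring index C = D/d = 17.2/2.1 = 8.1905
K_B = (4C+2)/(4C−3) = 34.762/29.762 = 1.1680
τ₀ = 8FD/(πd³) = 8·31.2·17.2/(π·2.1³) = 4293.12/29.094 = 147.56 MPa
τ_max = K·τ₀ = 1.1680 × 147.56 = 172.35 MPa

172 MPa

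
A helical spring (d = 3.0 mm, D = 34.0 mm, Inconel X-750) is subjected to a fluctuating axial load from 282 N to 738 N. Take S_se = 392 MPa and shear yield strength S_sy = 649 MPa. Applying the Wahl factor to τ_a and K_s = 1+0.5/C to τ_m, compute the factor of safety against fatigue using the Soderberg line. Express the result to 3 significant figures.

C = D/d = 34.0/3.0 = 11.3333; K_W = (4C−1)/(4C−4)+0.615/C = 1.1268; K_s = 1+0.5/C = 1.0441
F_a = (F_max−F_min)/2 = 228 N; F_m = (F_max+F_min)/2 = 510 N
τ_a = K_W·8F_aD/(πd³) = 1.1268 × 731.12 = 823.86 MPa
τ_m = K_s·8F_mD/(πd³) = 1.0441 × 1635.4 = 1707.6 MPa
Soderberg: 1/n_f = τ_a/S_se + τ_m/S_sy = 823.86/392 + 1707.6/649 = 2.10169 + 2.63106 = 4.7327
n_f = 1/4.7327 = 0.2113

0.211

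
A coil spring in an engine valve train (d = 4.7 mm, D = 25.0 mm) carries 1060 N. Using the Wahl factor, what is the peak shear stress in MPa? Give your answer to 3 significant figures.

Spring index C = D/d = 25.0/4.7 = 5.3191
K_W = (4C−1)/(4C−4) + 0.615/C = 20.277/17.277 + 0.1156 = 1.2893
τ₀ = 8FD/(πd³) = 8·1060·25.0/(π·4.7³) = 212000/326.17 = 649.97 MPa
τ_max = K·τ₀ = 1.2893 × 649.97 = 837.98 MPa

838 MPa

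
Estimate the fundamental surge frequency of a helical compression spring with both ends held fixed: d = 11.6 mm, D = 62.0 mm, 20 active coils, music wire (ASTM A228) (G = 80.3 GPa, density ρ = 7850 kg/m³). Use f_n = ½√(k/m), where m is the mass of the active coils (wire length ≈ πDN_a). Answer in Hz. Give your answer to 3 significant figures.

54.3 Hz

k = Gd⁴/(8D³N_a) = (80.3×10³)(11.6⁴)/(8·62.0³·20) = 38.129 N/mm = 38129 N/m
Wire length L = πDN_a = π·62.0·20 = 3895.6 mm
m = ρ·(πd²/4)·L = 7850 × 105.68×10⁻⁶ m² × 3.8956 m = 3.2318 kg
f_n = ½√(k/m) = 0.5·√(38129/3.2318) = 0.5·√(11798) = 54.309 Hz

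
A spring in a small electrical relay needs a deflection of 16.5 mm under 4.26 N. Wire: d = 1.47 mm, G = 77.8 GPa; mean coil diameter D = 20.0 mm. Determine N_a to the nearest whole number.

22

Required rate k = F/δ = 4.26/16.5 = 0.25818 N/mm
N_a = Gd⁴/(8D³k) = (77.8×10³ × 1.47⁴)/(8 × 20.0³ × 0.25818)
    = 363286 / 16523.6 = 21.99 → 22 coils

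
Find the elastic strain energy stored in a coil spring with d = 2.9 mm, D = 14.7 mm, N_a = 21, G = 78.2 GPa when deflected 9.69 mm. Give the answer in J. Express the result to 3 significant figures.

k = Gd⁴/(8D³N_a) = (78.2×10³)(2.9⁴)/(8·14.7³·21) = 10.364 N/mm
U = ½kδ² = 0.5 × 10.364 × 9.69² = 486.58 N·mm = 0.48658 J

0.487 J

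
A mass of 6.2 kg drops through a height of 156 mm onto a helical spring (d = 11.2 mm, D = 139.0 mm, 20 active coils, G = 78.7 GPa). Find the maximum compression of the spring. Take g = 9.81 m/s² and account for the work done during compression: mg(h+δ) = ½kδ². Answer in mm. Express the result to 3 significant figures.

k = Gd⁴/(8D³N_a) = (78.7×10³)(11.2⁴)/(8·139.0³·20) = 2.8819 N/mm
W = mg = 6.2 × 9.81 = 60.822 N
½kδ² − Wδ − Wh = 0 → δ = (W + √(W² + 2kWh))/k
δ = (60.822 + √(3699.3 + 54688.7))/2.8819 = (60.822 + 241.64)/2.8819 = 104.95 mm

105 mm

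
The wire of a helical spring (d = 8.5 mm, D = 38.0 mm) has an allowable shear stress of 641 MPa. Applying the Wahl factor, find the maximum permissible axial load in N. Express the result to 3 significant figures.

3010 N

C = D/d = 38.0/8.5 = 4.4706
K_W = (4C−1)/(4C−4) + 0.615/C = 16.882/13.882 + 0.1376 = 1.3537
τ_max = K·8FD/(πd³) → F_max = τ_allow·πd³/(8DK)
F_max = 641·π·8.5³/(8·38.0·1.3537) = 1.2367e+06/411.51 = 3005.2 N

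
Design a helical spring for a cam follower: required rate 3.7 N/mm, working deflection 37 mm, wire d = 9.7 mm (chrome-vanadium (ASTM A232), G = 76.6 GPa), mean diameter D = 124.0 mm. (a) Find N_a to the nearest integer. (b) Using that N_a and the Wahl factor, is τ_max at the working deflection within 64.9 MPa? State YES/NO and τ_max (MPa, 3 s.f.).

(a) 12 coils; (b) YES, τ_max = 52.7 MPa

N_a = Gd⁴/(8D³k) = (76.6×10³)(9.7⁴)/(8·124.0³·3.7) = 12.02 → N_a = 12
Actual rate k = Gd⁴/(8D³·12) = 3.7049 N/mm
Working load F = kδ = 3.7049·37 = 137.08 N
C = 124.0/9.7 = 12.7835; K_W = (4C−1)/(4C−4)+0.615/C = 1.1118
τ_max = K_W·8FD/(πd³) = 1.1118·47.427 = 52.728 MPa
τ_max ≤ 64.9 MPa → acceptable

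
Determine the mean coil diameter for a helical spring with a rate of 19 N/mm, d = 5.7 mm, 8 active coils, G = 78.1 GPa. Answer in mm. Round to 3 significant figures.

40.8 mm

D = (Gd⁴/(8N_a·k))^(1/3) = (78.1×10³·5.7⁴/(8·8·19))^(1/3)
  = (67798)^(1/3) = 40.7761 mm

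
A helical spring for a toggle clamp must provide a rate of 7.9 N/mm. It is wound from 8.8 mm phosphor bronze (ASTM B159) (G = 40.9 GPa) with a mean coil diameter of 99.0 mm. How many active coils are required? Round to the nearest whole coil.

N_a = Gd⁴/(8D³k) = (40.9×10³ × 8.8⁴)/(8 × 99.0³ × 7.9)
    = 2.45275e+08 / 6.13229e+07 = 4 → 4 coils

4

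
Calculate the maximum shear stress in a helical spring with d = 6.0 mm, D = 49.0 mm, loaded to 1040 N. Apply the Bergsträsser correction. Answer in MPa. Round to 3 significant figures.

702 MPa

Spring index C = D/d = 49.0/6.0 = 8.1667
K_B = (4C+2)/(4C−3) = 34.667/29.667 = 1.1685
τ₀ = 8FD/(πd³) = 8·1040·49.0/(π·6.0³) = 407680/678.58 = 600.78 MPa
τ_max = K·τ₀ = 1.1685 × 600.78 = 702.04 MPa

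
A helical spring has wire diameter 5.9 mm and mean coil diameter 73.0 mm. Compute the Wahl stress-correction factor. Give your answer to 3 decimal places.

1.116

C = D/d = 73.0/5.9 = 12.3729
K_W = (4C−1)/(4C−4) + 0.615/C = 48.492/45.492 + 0.0497 = 1.1157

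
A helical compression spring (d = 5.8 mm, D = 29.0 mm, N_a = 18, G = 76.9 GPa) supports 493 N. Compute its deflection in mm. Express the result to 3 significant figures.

k = Gd⁴/(8D³N_a) = (76.9×10³)(5.8⁴)/(8·29.0³·18) = 24.779 N/mm
δ = F/k = 493 / 24.779 = 19.896 mm

19.9 mm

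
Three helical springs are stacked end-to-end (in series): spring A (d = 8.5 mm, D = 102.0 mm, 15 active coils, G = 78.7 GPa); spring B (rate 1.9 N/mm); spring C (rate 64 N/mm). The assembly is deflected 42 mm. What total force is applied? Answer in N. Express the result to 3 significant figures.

k_A = Gd⁴/(8D³N_a) = (78.7×10³)(8.5⁴)/(8·102.0³·15) = 3.226 N/mm
Series: 1/k_eq = 1/3.226 + 1/1.9 + 1/64 = 0.85192; k_eq = 1.1738 N/mm
F = k_eq·δ = 1.1738·42 = 49.3 N

49.3 N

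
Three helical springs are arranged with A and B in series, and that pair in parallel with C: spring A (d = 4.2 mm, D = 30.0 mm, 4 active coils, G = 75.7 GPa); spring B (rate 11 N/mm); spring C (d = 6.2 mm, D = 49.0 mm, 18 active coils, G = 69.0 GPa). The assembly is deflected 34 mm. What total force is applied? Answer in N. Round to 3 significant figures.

471 N

k_A = Gd⁴/(8D³N_a) = (75.7×10³)(4.2⁴)/(8·30.0³·4) = 27.263 N/mm
k_C = Gd⁴/(8D³N_a) = (69.0×10³)(6.2⁴)/(8·49.0³·18) = 6.0182 N/mm
Springs A,B series: k_AB = 1/(1/27.263+1/11) = 7.8377 N/mm; parallel with C: k_eq = 7.8377+6.0182 = 13.856 N/mm
F = k_eq·δ = 13.856·34 = 471.1 N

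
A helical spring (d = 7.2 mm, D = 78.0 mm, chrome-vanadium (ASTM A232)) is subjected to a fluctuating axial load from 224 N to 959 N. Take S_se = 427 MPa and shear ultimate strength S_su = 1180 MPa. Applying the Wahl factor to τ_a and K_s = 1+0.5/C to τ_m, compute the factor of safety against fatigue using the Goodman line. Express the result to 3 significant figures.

1.25

C = D/d = 78.0/7.2 = 10.8333; K_W = (4C−1)/(4C−4)+0.615/C = 1.1330; K_s = 1+0.5/C = 1.0462
F_a = (F_max−F_min)/2 = 367.5 N; F_m = (F_max+F_min)/2 = 591.5 N
τ_a = K_W·8F_aD/(πd³) = 1.1330 × 195.57 = 221.58 MPa
τ_m = K_s·8F_mD/(πd³) = 1.0462 × 314.77 = 329.3 MPa
Goodman: 1/n_f = τ_a/S_se + τ_m/S_su = 221.58/427 + 329.3/1180 = 0.51893 + 0.27907 = 0.798
n_f = 1/0.798 = 1.253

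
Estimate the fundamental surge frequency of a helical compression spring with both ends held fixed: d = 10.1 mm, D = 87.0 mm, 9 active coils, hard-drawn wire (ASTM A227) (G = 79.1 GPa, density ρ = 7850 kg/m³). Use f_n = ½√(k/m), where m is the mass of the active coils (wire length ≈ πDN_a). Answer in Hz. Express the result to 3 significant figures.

53.0 Hz

k = Gd⁴/(8D³N_a) = (79.1×10³)(10.1⁴)/(8·87.0³·9) = 17.361 N/mm = 17361 N/m
Wire length L = πDN_a = π·87.0·9 = 2459.9 mm
m = ρ·(πd²/4)·L = 7850 × 80.118×10⁻⁶ m² × 2.4599 m = 1.5471 kg
f_n = ½√(k/m) = 0.5·√(17361/1.5471) = 0.5·√(11222) = 52.966 Hz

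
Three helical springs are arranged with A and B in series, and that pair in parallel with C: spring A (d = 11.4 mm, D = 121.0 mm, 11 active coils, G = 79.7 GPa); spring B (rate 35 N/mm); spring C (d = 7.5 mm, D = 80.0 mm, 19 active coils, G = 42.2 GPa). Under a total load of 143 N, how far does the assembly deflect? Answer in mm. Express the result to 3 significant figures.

16.5 mm

k_A = Gd⁴/(8D³N_a) = (79.7×10³)(11.4⁴)/(8·121.0³·11) = 8.6345 N/mm
k_C = Gd⁴/(8D³N_a) = (42.2×10³)(7.5⁴)/(8·80.0³·19) = 1.7157 N/mm
Springs A,B series: k_AB = 1/(1/8.6345+1/35) = 6.9259 N/mm; parallel with C: k_eq = 6.9259+1.7157 = 8.6416 N/mm
δ = F/k_eq = 143/8.6416 = 16.548 mm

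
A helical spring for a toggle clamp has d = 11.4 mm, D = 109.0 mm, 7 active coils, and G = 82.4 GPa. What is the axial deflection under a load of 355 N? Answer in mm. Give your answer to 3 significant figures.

18.5 mm

k = Gd⁴/(8D³N_a) = (82.4×10³)(11.4⁴)/(8·109.0³·7) = 19.19 N/mm
δ = F/k = 355 / 19.19 = 18.499 mm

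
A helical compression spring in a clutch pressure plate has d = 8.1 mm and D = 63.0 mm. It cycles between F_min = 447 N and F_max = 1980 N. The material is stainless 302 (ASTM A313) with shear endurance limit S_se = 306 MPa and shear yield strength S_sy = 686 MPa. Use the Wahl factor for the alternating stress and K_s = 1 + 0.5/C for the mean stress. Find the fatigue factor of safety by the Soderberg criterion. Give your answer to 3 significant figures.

0.681

C = D/d = 63.0/8.1 = 7.7778; K_W = (4C−1)/(4C−4)+0.615/C = 1.1897; K_s = 1+0.5/C = 1.0643
F_a = (F_max−F_min)/2 = 766.5 N; F_m = (F_max+F_min)/2 = 1213.5 N
τ_a = K_W·8F_aD/(πd³) = 1.1897 × 231.39 = 275.29 MPa
τ_m = K_s·8F_mD/(πd³) = 1.0643 × 366.32 = 389.87 MPa
Soderberg: 1/n_f = τ_a/S_se + τ_m/S_sy = 275.29/306 + 389.87/686 = 0.89963 + 0.56833 = 1.468
n_f = 1/1.468 = 0.6812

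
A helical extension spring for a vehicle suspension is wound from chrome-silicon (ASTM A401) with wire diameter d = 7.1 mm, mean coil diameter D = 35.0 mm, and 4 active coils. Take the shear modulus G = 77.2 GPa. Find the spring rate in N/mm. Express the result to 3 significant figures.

k = Gd⁴/(8D³N_a) = (77.2×10³ × 7.1⁴) / (8 × 35.0³ × 4)
  = 1.96178e+08 / 1.372e+06 = 142.99 N/mm

143 N/mm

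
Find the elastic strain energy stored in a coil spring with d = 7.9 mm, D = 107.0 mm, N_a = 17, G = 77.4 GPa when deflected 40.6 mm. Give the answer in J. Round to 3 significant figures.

1.49 J

k = Gd⁴/(8D³N_a) = (77.4×10³)(7.9⁴)/(8·107.0³·17) = 1.8095 N/mm
U = ½kδ² = 0.5 × 1.8095 × 40.6² = 1491.4 N·mm = 1.4914 J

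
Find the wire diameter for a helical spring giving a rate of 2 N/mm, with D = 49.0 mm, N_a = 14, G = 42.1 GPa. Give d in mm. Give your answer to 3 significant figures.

5.00 mm

d = (8D³N_a·k / G)^(1/4) = (8·49.0³·14·2 / (42.1×10³))^0.25
  = (625.97)^0.25 = 5.0019 mm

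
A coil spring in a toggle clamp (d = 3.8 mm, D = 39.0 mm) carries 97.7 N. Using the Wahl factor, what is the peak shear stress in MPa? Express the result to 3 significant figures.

202 MPa

Spring index C = D/d = 39.0/3.8 = 10.2632
K_W = (4C−1)/(4C−4) + 0.615/C = 40.053/37.053 + 0.0599 = 1.1409
τ₀ = 8FD/(πd³) = 8·97.7·39.0/(π·3.8³) = 30482.4/172.39 = 176.83 MPa
τ_max = K·τ₀ = 1.1409 × 176.83 = 201.74 MPa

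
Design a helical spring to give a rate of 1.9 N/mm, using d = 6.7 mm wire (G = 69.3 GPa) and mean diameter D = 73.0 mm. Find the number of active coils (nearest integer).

N_a = Gd⁴/(8D³k) = (69.3×10³ × 6.7⁴)/(8 × 73.0³ × 1.9)
    = 1.39647e+08 / 5.91306e+06 = 23.62 → 24 coils

24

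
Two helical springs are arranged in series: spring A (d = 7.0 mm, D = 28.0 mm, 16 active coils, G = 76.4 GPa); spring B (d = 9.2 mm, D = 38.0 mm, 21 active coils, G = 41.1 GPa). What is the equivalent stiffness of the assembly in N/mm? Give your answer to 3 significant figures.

k_A = Gd⁴/(8D³N_a) = (76.4×10³)(7.0⁴)/(8·28.0³·16) = 65.283 N/mm
k_B = Gd⁴/(8D³N_a) = (41.1×10³)(9.2⁴)/(8·38.0³·21) = 31.94 N/mm
Series: 1/k_eq = 1/65.283 + 1/31.94 = 0.046627; k_eq = 21.447 N/mm

21.4 N/mm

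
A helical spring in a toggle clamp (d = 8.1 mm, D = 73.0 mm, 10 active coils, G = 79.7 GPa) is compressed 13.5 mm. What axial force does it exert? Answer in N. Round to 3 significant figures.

k = Gd⁴/(8D³N_a) = (79.7×10³)(8.1⁴)/(8·73.0³·10) = 11.024 N/mm
F = k·δ = 11.024 × 13.5 = 148.82 N

149 N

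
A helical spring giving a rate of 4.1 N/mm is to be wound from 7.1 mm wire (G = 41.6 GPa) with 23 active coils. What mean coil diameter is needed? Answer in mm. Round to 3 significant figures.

51.9 mm

D = (Gd⁴/(8N_a·k))^(1/3) = (41.6×10³·7.1⁴/(8·23·4.1))^(1/3)
  = (140128)^(1/3) = 51.9408 mm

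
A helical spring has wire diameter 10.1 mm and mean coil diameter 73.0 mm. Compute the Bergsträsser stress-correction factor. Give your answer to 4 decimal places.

C = D/d = 73.0/10.1 = 7.2277
K_B = (4C+2)/(4C−3) = 30.911/25.911 = 1.1930

1.1930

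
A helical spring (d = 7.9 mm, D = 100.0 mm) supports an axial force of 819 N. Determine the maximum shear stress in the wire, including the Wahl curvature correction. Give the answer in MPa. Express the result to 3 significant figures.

471 MPa

Spring index C = D/d = 100.0/7.9 = 12.6582
K_W = (4C−1)/(4C−4) + 0.615/C = 49.633/46.633 + 0.0486 = 1.1129
τ₀ = 8FD/(πd³) = 8·819·100.0/(π·7.9³) = 655200/1548.9 = 423 MPa
τ_max = K·τ₀ = 1.1129 × 423 = 470.77 MPa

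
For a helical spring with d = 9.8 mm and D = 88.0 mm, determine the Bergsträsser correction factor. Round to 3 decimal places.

1.152

C = D/d = 88.0/9.8 = 8.9796
K_B = (4C+2)/(4C−3) = 37.918/32.918 = 1.1519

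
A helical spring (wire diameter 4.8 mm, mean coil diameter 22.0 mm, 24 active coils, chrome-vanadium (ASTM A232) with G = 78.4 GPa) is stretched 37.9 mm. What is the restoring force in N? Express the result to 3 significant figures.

k = Gd⁴/(8D³N_a) = (78.4×10³)(4.8⁴)/(8·22.0³·24) = 20.357 N/mm
F = k·δ = 20.357 × 37.9 = 771.53 N

772 N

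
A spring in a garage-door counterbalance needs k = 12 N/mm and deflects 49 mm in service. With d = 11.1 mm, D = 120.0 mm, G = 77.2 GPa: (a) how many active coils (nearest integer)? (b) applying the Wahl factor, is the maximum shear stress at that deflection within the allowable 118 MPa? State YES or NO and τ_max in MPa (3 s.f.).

(a) 7 coils; (b) NO, τ_max = 150 MPa

N_a = Gd⁴/(8D³k) = (77.2×10³)(11.1⁴)/(8·120.0³·12) = 7.065 → N_a = 7
Actual rate k = Gd⁴/(8D³·7) = 12.111 N/mm
Working load F = kδ = 12.111·49 = 593.44 N
C = 120.0/11.1 = 10.8108; K_W = (4C−1)/(4C−4)+0.615/C = 1.1333
τ_max = K_W·8FD/(πd³) = 1.1333·132.59 = 150.27 MPa
τ_max > 118 MPa → exceeds allowable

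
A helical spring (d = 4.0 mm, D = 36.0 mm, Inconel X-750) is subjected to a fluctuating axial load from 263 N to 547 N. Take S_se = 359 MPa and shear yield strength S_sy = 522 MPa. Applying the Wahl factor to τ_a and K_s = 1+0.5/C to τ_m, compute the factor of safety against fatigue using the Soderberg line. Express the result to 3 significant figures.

0.546

C = D/d = 36.0/4.0 = 9.0000; K_W = (4C−1)/(4C−4)+0.615/C = 1.1621; K_s = 1+0.5/C = 1.0556
F_a = (F_max−F_min)/2 = 142 N; F_m = (F_max+F_min)/2 = 405 N
τ_a = K_W·8F_aD/(πd³) = 1.1621 × 203.4 = 236.37 MPa
τ_m = K_s·8F_mD/(πd³) = 1.0556 × 580.12 = 612.35 MPa
Soderberg: 1/n_f = τ_a/S_se + τ_m/S_sy = 236.37/359 + 612.35/522 = 0.65841 + 1.17308 = 1.8315
n_f = 1/1.8315 = 0.546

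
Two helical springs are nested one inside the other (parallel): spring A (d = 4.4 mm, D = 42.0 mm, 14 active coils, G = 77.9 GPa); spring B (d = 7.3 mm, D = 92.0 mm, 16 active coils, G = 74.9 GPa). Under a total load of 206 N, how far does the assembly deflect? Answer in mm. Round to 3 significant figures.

k_A = Gd⁴/(8D³N_a) = (77.9×10³)(4.4⁴)/(8·42.0³·14) = 3.5187 N/mm
k_B = Gd⁴/(8D³N_a) = (74.9×10³)(7.3⁴)/(8·92.0³·16) = 2.134 N/mm
Parallel: k_eq = 3.5187 + 2.134 = 5.6527 N/mm
δ = F/k_eq = 206/5.6527 = 36.443 mm

36.4 mm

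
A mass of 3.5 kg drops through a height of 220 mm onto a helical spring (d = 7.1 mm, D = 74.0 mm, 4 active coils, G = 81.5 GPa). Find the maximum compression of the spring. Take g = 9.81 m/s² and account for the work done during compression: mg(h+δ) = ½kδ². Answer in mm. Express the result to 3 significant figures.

k = Gd⁴/(8D³N_a) = (81.5×10³)(7.1⁴)/(8·74.0³·4) = 15.972 N/mm
W = mg = 3.5 × 9.81 = 34.335 N
½kδ² − Wδ − Wh = 0 → δ = (W + √(W² + 2kWh))/k
δ = (34.335 + √(1178.9 + 241288))/15.972 = (34.335 + 492.41)/15.972 = 32.98 mm

33.0 mm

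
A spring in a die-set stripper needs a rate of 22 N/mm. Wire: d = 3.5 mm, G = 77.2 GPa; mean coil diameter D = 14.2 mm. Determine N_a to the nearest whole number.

23

N_a = Gd⁴/(8D³k) = (77.2×10³ × 3.5⁴)/(8 × 14.2³ × 22)
    = 1.15848e+07 / 503939 = 22.99 → 23 coils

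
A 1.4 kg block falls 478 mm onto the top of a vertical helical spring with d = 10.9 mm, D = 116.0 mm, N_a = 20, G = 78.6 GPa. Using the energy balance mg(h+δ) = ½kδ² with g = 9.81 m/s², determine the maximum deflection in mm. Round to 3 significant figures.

k = Gd⁴/(8D³N_a) = (78.6×10³)(10.9⁴)/(8·116.0³·20) = 4.4426 N/mm
W = mg = 1.4 × 9.81 = 13.734 N
½kδ² − Wδ − Wh = 0 → δ = (W + √(W² + 2kWh))/k
δ = (13.734 + √(188.62 + 58329.7))/4.4426 = (13.734 + 241.91)/4.4426 = 57.543 mm

57.5 mm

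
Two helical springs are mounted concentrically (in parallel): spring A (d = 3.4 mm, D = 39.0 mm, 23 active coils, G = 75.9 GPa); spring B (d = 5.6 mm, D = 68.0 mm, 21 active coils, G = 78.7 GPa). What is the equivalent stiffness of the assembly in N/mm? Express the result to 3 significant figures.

2.39 N/mm

k_A = Gd⁴/(8D³N_a) = (75.9×10³)(3.4⁴)/(8·39.0³·23) = 0.92928 N/mm
k_B = Gd⁴/(8D³N_a) = (78.7×10³)(5.6⁴)/(8·68.0³·21) = 1.4652 N/mm
Parallel: k_eq = 0.92928 + 1.4652 = 2.3945 N/mm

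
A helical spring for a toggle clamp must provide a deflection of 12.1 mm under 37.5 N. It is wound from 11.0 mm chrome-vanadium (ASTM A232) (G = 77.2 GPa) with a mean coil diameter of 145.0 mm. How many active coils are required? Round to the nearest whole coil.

15

Required rate k = F/δ = 37.5/12.1 = 3.0992 N/mm
N_a = Gd⁴/(8D³k) = (77.2×10³ × 11.0⁴)/(8 × 145.0³ × 3.0992)
    = 1.13029e+09 / 7.55857e+07 = 14.95 → 15 coils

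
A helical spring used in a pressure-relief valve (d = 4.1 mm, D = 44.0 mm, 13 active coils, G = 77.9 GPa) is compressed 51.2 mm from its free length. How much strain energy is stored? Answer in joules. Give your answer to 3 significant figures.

k = Gd⁴/(8D³N_a) = (77.9×10³)(4.1⁴)/(8·44.0³·13) = 2.4847 N/mm
U = ½kδ² = 0.5 × 2.4847 × 51.2² = 3256.8 N·mm = 3.2568 J

3.26 J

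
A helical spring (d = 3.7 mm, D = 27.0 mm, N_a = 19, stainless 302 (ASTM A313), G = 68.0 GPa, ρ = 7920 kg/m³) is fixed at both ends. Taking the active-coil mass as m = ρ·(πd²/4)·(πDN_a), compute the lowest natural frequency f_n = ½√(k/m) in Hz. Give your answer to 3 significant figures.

88.1 Hz

k = Gd⁴/(8D³N_a) = (68.0×10³)(3.7⁴)/(8·27.0³·19) = 4.2597 N/mm = 4259.7 N/m
Wire length L = πDN_a = π·27.0·19 = 1611.6 mm
m = ρ·(πd²/4)·L = 7920 × 10.752×10⁻⁶ m² × 1.6116 m = 0.13724 kg
f_n = ½√(k/m) = 0.5·√(4259.7/0.13724) = 0.5·√(31038) = 88.088 Hz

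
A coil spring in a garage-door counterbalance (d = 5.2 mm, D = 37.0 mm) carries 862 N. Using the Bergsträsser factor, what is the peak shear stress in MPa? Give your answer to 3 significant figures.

Spring index C = D/d = 37.0/5.2 = 7.1154
K_B = (4C+2)/(4C−3) = 30.462/25.462 = 1.1964
τ₀ = 8FD/(πd³) = 8·862·37.0/(π·5.2³) = 255152/441.73 = 577.62 MPa
τ_max = K·τ₀ = 1.1964 × 577.62 = 691.04 MPa

691 MPa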